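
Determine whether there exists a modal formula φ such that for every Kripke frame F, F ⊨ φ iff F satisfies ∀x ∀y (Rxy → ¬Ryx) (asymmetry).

Not definable by any modal formula

Modal frame validity is preserved under surjective bounded morphisms.
The 3-cycle (worlds w0,w1,w2 with w0→w1→w2→w0) is asymmetric. Mapping every world to a single reflexive point • is a surjective bounded morphism, and the reflexive point is not asymmetric (R•• but asymmetry requires ¬R••).
So no modal formula (or set of formulas) defines exactly the asymmetric frames.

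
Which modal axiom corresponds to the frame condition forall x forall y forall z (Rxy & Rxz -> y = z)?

The condition is partial functionality. The CD schema ◇s → □s defines it.
Suppose ◇s→□s is valid. Take Rxy, Rxz and set V(s)={y}. Then ◇s at x, so □s at x, so s at z, i.e. z=y.

◇s → □s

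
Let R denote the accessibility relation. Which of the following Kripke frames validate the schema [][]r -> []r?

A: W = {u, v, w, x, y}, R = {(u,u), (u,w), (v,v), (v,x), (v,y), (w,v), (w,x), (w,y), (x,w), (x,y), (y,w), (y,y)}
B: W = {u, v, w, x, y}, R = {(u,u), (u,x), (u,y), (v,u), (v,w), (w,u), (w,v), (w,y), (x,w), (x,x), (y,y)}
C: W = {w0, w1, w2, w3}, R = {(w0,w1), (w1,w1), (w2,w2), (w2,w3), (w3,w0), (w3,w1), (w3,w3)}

A, C

This is the axiom for density; its first-order frame correspondent is forall x forall y (Rxy -> exists z (Rxz & Rzy)).
A: satisfies the condition.
B: fails — Rvw but no z with Rvz and Rzw.
C: satisfies the condition.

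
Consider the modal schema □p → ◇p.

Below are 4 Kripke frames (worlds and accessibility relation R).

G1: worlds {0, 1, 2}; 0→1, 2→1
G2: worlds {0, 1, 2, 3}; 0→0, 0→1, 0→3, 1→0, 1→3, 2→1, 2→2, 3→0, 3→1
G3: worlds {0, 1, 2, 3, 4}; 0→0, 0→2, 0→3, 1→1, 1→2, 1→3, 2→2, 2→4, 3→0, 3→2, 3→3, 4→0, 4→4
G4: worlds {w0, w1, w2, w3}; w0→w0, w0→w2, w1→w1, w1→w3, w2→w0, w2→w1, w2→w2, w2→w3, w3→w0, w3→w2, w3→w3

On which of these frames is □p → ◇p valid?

G2, G3, G4

This is the axiom for seriality; its first-order frame correspondent is ∀x ∃y Rxy.
G1: fails — world 1 has no successor.
G2: holds.
G3: holds.
G4: holds.
Valid on: G2, G3, G4.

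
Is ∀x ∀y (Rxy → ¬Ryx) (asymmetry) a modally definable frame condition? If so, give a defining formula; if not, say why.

Modal frame validity is preserved under surjective bounded morphisms.
The 5-cycle (worlds 0,1,2,3,4 with 0→1→2→3→4→0) is asymmetric. Mapping every world to a single reflexive point • is a surjective bounded morphism, and the reflexive point is not asymmetric (R•• but asymmetry requires ¬R••).
So no modal formula (or set of formulas) defines exactly the asymmetric frames.

No — not modally definable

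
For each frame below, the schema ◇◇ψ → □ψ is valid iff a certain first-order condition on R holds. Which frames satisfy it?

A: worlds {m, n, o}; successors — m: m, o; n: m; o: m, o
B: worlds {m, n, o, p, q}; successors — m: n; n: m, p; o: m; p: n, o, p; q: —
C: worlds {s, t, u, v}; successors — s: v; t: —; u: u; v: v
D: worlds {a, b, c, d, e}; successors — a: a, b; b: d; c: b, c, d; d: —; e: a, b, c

C

This is the axiom for a generalized confluence (Geach) condition; its first-order frame correspondent is ∀x ∀y ∀z ((xR²y ∧ xRz) → ∃w (y = w ∧ z = w)).
A: fails — mR²m, mRo but m ≠ o.
B: fails — mR²m, mRn but m ≠ n.
C: condition met.
D: fails — aR²a, aRb but a ≠ b.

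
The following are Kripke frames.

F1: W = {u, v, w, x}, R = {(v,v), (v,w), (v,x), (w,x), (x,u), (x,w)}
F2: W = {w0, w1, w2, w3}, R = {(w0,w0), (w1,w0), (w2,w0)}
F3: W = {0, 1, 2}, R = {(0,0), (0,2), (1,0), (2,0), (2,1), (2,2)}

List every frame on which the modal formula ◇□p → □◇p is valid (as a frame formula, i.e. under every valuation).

F2, F3

The schema corresponds to convergence: ∀x ∀y ∀z (Rxy ∧ Rxz → ∃w (Ryw ∧ Rzw)).
F1: fails — Rvw and Rvx but w and x have no common successor.
F2: condition met.
F3: condition met.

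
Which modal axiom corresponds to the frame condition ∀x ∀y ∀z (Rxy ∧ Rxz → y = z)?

◇ψ → □ψ

A defining formula is ◇ψ → □ψ (the CD axiom).
Suppose ◇ψ→□ψ is valid. Take Rxy, Rxz and set V(ψ)={y}. Then ◇ψ at x, so □ψ at x, so ψ at z, i.e. z=y.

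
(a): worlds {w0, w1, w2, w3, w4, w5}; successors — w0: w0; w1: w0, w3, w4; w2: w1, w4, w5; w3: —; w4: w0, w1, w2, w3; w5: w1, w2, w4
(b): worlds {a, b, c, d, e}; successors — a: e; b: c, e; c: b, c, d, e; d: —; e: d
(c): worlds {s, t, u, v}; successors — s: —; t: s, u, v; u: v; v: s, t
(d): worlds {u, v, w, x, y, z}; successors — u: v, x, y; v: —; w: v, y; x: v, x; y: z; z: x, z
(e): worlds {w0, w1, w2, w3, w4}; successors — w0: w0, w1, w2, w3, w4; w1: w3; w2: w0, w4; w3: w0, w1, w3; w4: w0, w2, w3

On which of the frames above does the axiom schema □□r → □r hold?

The schema corresponds to density: ∀x ∀y (Rxy → ∃z (Rxz ∧ Rzy)).
(a): fails — Rw4w2 but no z with Rw4z and Rzw2.
(b): fails — Rae but no z with Raz and Rze.
(c): fails — Ruv but no z with Ruz and Rzv.
(d): fails — Rwy but no t with Rwt and Rty.
(e): ✓.

(e)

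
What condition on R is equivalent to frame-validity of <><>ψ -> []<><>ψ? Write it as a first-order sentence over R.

forall x forall y forall z ((x R^2 y & xRz) -> exists w (y = w & z R^2 w))

This is a Sahlqvist (Geach-type) schema ◇^2□^0ψ → □^1◇^2ψ.
Minimal-valuation argument: fix x; take any y with xR^2y and any z with xR^1z. Set V(ψ) to the set of worlds R-reachable from y in exactly 0 steps. Then □^0ψ holds at y, so the antecedent holds at x; validity forces ◇^2ψ at z, giving a w with zR^2w and yR^0w.
First-order correspondent: forall x forall y forall z ((x R^2 y & xRz) -> exists w (y = w & z R^2 w)).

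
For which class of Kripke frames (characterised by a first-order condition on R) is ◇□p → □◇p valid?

convergence

Suppose ◇□p→□◇p is valid. Take Rxy, Rxz and set V(p)={w : Ryw}. Then □p at y so ◇□p at x, so □◇p at x, so ◇p at z, giving w with Rzw and Ryw.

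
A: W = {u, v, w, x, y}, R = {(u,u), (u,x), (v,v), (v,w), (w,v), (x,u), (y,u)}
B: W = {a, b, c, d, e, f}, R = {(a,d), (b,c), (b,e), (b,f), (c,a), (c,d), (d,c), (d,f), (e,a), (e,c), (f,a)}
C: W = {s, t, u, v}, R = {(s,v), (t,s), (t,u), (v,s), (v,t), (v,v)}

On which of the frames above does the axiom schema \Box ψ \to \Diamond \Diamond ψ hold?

This is the axiom for a generalized confluence (Geach) condition; its first-order frame correspondent is \forall x \exists w (xRw \wedge x R^2 w).
A: satisfies the condition.
B: fails — at a but no w with aRw and aR²w.
C: fails — at t but no w with tRw and tR²w.
Valid on: A.

A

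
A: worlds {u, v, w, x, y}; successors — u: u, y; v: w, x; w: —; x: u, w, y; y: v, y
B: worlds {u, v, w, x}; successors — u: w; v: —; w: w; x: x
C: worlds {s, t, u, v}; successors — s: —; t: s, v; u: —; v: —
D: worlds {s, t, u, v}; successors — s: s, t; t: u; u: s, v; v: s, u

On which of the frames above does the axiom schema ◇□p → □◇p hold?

This is the axiom for convergence; its first-order frame correspondent is ∀x ∀y ∀z (Rxy ∧ Rxz → ∃w (Ryw ∧ Rzw)).
A: fails — Rvw and Rvw but w and w have no common successor.
B: satisfies the condition.
C: fails — Rts and Rts but s and s have no common successor.
D: fails — Rss and Rst but s and t have no common successor.
Valid on: B.

B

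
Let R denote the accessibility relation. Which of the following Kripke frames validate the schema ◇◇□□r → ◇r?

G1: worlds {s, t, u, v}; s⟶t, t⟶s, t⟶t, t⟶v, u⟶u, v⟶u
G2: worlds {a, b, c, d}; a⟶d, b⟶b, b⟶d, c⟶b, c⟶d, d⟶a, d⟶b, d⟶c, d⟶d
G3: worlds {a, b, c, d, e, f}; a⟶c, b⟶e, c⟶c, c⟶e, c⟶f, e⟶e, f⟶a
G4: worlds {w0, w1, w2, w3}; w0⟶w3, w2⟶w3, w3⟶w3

The schema corresponds to a generalized confluence (Geach) condition: ∀x ∀y (xR²y → ∃w (yR²w ∧ xRw)).
G1: fails — sR²v but no w with vR²w and sRw.
G2: satisfies the condition.
G3: fails — aR²e but no w with eR²w and aRw.
G4: satisfies the condition.
Valid on: G2, G4.

G2, G4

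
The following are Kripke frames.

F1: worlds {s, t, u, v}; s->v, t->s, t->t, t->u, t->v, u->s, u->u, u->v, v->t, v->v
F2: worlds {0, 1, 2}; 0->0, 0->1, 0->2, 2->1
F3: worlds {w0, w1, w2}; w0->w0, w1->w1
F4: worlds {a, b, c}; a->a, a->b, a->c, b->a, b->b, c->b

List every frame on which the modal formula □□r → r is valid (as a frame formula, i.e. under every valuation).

Frame correspondent (Sahlqvist): ∀x ∃w (xR²w ∧ x = w) — i.e. a generalized confluence (Geach) condition.
F1: fails — at s but no w with sR²w and s=w.
F2: fails — at 1 but no w with 1R²w and 1=w.
F3: fails — at w2 but no w with w2R²w and w2=w.
F4: fails — at c but no w with cR²w and c=w.
Valid on no frame.

none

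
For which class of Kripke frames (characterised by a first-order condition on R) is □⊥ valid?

emptiness of R

□⊥ is valid iff no world has any successor (otherwise □⊥ fails at any world with one).
Conversely, on a frame with emptiness of R the schema holds at every world under every valuation.
So the correspondent is emptiness of R.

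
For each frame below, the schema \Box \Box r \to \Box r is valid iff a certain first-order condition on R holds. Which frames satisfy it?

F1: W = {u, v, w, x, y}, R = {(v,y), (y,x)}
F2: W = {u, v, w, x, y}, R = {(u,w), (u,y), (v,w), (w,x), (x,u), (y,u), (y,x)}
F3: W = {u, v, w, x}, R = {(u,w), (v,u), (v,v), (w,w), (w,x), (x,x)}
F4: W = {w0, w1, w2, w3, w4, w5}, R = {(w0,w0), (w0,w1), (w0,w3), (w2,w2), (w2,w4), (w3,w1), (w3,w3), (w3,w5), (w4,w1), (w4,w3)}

F3, F4

The schema corresponds to density: \forall x \forall y (Rxy \to \exists z (Rxz \wedge Rzy)).
F1: fails — Ryx but no z with Ryz and Rzx.
F2: fails — Ryx but no z with Ryz and Rzx.
F3: ✓.
F4: ✓.
Valid on: F3, F4.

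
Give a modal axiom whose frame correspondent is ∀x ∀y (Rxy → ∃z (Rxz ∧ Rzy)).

□□q → □q

The condition is density. The C4 schema □□q → □q defines it.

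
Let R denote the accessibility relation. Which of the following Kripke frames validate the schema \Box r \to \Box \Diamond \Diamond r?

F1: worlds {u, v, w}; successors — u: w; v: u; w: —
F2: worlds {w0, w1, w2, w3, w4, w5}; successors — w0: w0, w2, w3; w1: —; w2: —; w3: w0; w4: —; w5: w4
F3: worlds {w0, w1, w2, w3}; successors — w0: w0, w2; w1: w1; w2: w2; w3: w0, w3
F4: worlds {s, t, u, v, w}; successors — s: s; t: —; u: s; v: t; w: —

F3

This is the axiom for a generalized confluence (Geach) condition; its first-order frame correspondent is \forall x \forall z (xRz \to \exists w (xRw \wedge z R^2 w)).
F1: fails — uRw but no t with uRt and wR²t.
F2: fails — w0Rw2 but no w with w0Rw and w2R²w.
F3: ✓.
F4: fails — vRt but no w* with vRw* and tR²w*.
Valid on: F3.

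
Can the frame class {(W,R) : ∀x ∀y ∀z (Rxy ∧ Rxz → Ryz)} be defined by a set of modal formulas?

Definable; ◇q → □◇q defines it

This is a Sahlqvist condition; the 5 axiom ◇q → □◇q defines it.
Suppose ◇q→□◇q is valid. Take Rxy, Rxz and set V(q)={y}. Then ◇q at x, so □◇q at x, so ◇q at z, so some w with Rzw has q; w=y, i.e. Rzy. By symmetry of the argument, Ryz.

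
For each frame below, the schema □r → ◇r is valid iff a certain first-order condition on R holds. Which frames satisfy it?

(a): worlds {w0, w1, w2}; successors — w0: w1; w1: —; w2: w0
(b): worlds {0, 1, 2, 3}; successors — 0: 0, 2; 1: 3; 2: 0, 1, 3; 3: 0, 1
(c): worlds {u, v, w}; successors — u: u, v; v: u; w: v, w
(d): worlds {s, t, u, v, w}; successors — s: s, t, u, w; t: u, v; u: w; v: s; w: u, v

The schema corresponds to seriality: ∀x ∃y Rxy.
(a): fails — world w1 has no successor.
(b): condition met.
(c): condition met.
(d): condition met.
Valid on: (b), (c), (d).

(b), (c), (d)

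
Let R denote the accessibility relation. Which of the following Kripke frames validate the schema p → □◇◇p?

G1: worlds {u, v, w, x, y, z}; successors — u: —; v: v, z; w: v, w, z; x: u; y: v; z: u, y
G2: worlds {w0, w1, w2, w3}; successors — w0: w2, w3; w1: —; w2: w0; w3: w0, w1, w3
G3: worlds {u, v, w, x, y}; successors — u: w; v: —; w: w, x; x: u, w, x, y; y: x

G3

The schema corresponds to a generalized confluence (Geach) condition: ∀x ∀z (xRz → ∃w (x = w ∧ zR²w)).
G1: fails — wRv but no t with w=t and vR²t.
G2: fails — w0Rw2 but no w with w0=w and w2R²w.
G3: holds.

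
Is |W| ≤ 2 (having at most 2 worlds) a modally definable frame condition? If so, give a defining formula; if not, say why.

Any modally definable frame class is closed under disjoint unions.
Any modal formula valid on each of 3 disjoint one-world frames is valid on their disjoint union (validity is preserved under disjoint unions). Each one-world frame has |W|=1≤2, but the union has |W|=3.
So the class is not modally definable.

No — not modally definable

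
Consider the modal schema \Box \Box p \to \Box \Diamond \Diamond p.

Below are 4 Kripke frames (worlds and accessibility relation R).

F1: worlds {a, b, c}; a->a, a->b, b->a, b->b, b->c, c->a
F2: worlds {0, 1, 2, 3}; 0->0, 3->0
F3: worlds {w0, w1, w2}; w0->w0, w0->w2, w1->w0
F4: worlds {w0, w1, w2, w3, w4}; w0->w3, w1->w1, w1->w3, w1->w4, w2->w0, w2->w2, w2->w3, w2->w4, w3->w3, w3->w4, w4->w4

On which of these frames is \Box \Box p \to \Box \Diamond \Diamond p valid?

Frame correspondent (Sahlqvist): \forall x \forall z (xRz \to \exists w (x R^2 w \wedge z R^2 w)) — i.e. a generalized confluence (Geach) condition.
F1: holds.
F2: holds.
F3: fails — w0Rw2 but no w with w0R²w and w2R²w.
F4: holds.

F1, F2, F4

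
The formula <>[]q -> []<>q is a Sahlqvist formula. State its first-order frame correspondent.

Suppose ◇□q→□◇q is valid. Take Rxy, Rxz and set V(q)={w : Ryw}. Then □q at y so ◇□q at x, so □◇q at x, so ◇q at z, giving w with Rzw and Ryw.

convergence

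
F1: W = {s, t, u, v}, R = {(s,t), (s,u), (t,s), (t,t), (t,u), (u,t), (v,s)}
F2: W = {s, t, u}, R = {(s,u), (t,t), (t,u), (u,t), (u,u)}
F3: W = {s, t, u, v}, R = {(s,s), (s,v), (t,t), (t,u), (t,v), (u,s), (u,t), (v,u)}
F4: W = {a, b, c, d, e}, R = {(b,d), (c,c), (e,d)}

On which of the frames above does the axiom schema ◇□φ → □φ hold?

F2

The schema corresponds to the Euclidean property: ∀x ∀y ∀z (Rxy ∧ Rxz → Ryz).
F1: fails — Rsu and Rsu but not Ruu.
F2: holds.
F3: fails — Rsv and Rsv but not Rvv.
F4: fails — Rbd and Rbd but not Rdd.
Valid on: F2.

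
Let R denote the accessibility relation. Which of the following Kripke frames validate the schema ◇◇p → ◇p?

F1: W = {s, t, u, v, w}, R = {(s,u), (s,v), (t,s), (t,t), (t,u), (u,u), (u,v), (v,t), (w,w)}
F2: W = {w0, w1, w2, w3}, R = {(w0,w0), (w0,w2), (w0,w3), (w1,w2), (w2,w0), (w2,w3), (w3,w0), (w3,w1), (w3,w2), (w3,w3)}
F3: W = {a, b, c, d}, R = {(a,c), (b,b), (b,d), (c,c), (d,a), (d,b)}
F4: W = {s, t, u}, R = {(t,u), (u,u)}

The schema corresponds to transitivity: ∀x ∀y ∀z (Rxy ∧ Ryz → Rxz).
F1: fails — Ruv and Rvt but not Rut.
F2: fails — Rw1w2 and Rw2w0 but not Rw1w0.
F3: fails — Rdb and Rbd but not Rdd.
F4: holds.
Valid on: F4.

F4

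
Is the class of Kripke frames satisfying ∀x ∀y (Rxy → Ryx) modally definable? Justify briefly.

Yes: it is symmetry, defined by the B schema r → □◇r.
Suppose r→□◇r is valid. Take Rxy and set V(r)={x}. Then r at x, so □◇r at x, so ◇r at y, so some z with Ryz has r; z=x, i.e. Ryx.

Definable; r → □◇r defines it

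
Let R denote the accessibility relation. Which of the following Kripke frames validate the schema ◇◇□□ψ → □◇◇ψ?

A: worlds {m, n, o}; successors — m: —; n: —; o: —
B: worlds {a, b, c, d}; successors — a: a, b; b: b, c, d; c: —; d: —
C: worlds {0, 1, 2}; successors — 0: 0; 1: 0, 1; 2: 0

A, C

This is the axiom for a generalized confluence (Geach) condition; its first-order frame correspondent is ∀x ∀y ∀z ((xR²y ∧ xRz) → ∃w (yR²w ∧ zR²w)).
A: holds.
B: fails — aR²c, aRa but no w with cR²w and aR²w.
C: holds.
Valid on: A, C.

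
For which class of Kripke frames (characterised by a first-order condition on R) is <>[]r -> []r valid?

the Euclidean property: forall x forall y forall z (Rxy & Rxz -> Ryz)

This is a form of the 5 axiom.
Its frame correspondent is the Euclidean property — forall x forall y forall z (Rxy & Rxz -> Ryz).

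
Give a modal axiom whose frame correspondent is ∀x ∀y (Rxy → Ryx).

q → □◇q

This is symmetry; the standard corresponding axiom is B: q → □◇q.
Suppose q→□◇q is valid. Take Rxy and set V(q)={x}. Then q at x, so □◇q at x, so ◇q at y, so some z with Ryz has q; z=x, i.e. Ryx.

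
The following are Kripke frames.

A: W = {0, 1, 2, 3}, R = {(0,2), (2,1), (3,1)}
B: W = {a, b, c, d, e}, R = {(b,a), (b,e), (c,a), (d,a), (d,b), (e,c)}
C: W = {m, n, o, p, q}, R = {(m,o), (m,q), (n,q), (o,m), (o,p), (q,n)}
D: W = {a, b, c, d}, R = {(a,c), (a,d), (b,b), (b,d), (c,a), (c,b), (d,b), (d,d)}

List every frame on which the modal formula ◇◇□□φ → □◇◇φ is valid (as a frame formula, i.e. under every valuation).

The schema corresponds to a generalized confluence (Geach) condition: ∀x ∀y ∀z ((xR²y ∧ xRz) → ∃w (yR²w ∧ zR²w)).
A: fails — 0R²1, 0R2 but no w with 1R²w and 2R²w.
B: fails — bR²c, bRa but no w with cR²w and aR²w.
C: fails — mR²m, mRo but no w with mR²w and oR²w.
D: holds.
Valid on: D.

D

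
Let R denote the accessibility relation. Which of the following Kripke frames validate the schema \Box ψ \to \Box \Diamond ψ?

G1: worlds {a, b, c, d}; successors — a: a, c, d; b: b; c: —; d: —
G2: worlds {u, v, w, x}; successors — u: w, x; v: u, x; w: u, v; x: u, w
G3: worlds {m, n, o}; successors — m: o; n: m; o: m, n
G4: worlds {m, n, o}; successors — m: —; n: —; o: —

The schema corresponds to a generalized confluence (Geach) condition: \forall x \forall z (xRz \to \exists w (xRw \wedge zRw)).
G1: fails — aRc but no w with aRw and cRw.
G2: fails — uRw but no t with uRt and wRt.
G3: fails — mRo but no w with mRw and oRw.
G4: ✓.
Valid on: G4.

G4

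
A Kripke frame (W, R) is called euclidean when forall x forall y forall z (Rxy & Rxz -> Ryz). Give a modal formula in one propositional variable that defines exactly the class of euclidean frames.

◇s → □◇s

A defining formula is ◇s → □◇s (the 5 axiom).
Suppose ◇s→□◇s is valid. Take Rxy, Rxz and set V(s)={y}. Then ◇s at x, so □◇s at x, so ◇s at z, so some w with Rzw has s; w=y, i.e. Rzy. By symmetry of the argument, Ryz.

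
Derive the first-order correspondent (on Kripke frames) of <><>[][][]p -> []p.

This is a Sahlqvist (Geach-type) schema ◇^2□^3p → □^1◇^0p.
Minimal-valuation argument: fix x; take any y with xR^2y and any z with xR^1z. Set V(p) to the set of worlds R-reachable from y in exactly 3 steps. Then □^3p holds at y, so the antecedent holds at x; validity forces ◇^0p at z, giving a w with zR^0w and yR^3w.
First-order correspondent: forall x forall y forall z ((x R^2 y & xRz) -> exists w (y R^3 w & z = w)).

forall x forall y forall z ((x R^2 y & xRz) -> exists w (y R^3 w & z = w))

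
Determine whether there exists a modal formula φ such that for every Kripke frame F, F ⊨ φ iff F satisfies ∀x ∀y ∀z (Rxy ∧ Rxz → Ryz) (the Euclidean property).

Yes, by ◇q → □◇q

This is a Sahlqvist condition; the 5 axiom ◇q → □◇q defines it.
Suppose ◇q→□◇q is valid. Take Rxy, Rxz and set V(q)={y}. Then ◇q at x, so □◇q at x, so ◇q at z, so some w with Rzw has q; w=y, i.e. Rzy. By symmetry of the argument, Ryz.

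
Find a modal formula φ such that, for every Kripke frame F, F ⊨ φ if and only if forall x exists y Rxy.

The condition is seriality. The D schema □q → ◇q defines it.
Suppose □q→◇q is valid. At any x set V(q)=W. Then □q at x, so ◇q at x, so x has a successor.

□q → ◇q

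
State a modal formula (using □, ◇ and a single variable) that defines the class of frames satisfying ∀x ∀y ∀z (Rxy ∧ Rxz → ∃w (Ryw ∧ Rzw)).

A defining formula is ◇□ψ → □◇ψ (the .2 axiom).
Suppose ◇□ψ→□◇ψ is valid. Take Rxy, Rxz and set V(ψ)={w : Ryw}. Then □ψ at y so ◇□ψ at x, so □◇ψ at x, so ◇ψ at z, giving w with Rzw and Ryw.

◇□ψ → □◇ψ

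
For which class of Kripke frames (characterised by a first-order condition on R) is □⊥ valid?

□⊥ is valid iff no world has any successor (otherwise □⊥ fails at any world with one).
Conversely, any frame satisfying ∀x ∀y ¬Rxy validates the schema.
Frame condition: ∀x ∀y ¬Rxy.

emptiness of R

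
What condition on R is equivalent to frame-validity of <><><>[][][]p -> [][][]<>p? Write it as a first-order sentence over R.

This is a Sahlqvist (Geach-type) schema ◇^3□^3p → □^3◇^1p.
First-order correspondent: forall x forall y forall z ((x R^3 y & x R^3 z) -> exists w (y R^3 w & zRw)).

forall x forall y forall z ((x R^3 y & x R^3 z) -> exists w (y R^3 w & zRw))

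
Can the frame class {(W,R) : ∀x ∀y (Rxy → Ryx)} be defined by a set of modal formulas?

The condition is symmetry. A defining modal formula is r → □◇r.
Suppose r→□◇r is valid. Take Rxy and set V(r)={x}. Then r at x, so □◇r at x, so ◇r at y, so some z with Ryz has r; z=x, i.e. Ryx.

Yes, by r → □◇r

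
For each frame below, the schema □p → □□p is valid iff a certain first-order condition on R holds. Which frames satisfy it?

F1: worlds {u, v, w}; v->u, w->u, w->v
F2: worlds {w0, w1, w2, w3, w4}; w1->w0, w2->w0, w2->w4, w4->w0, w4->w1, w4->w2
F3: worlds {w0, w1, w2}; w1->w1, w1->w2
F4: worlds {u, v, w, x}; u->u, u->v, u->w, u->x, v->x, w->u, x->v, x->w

F1, F3

This is the axiom for transitivity; its first-order frame correspondent is ∀x ∀y ∀z (Rxy ∧ Ryz → Rxz).
F1: ✓.
F2: fails — Rw2w4 and Rw4w1 but not Rw2w1.
F3: ✓.
F4: fails — Rxw and Rwu but not Rxu.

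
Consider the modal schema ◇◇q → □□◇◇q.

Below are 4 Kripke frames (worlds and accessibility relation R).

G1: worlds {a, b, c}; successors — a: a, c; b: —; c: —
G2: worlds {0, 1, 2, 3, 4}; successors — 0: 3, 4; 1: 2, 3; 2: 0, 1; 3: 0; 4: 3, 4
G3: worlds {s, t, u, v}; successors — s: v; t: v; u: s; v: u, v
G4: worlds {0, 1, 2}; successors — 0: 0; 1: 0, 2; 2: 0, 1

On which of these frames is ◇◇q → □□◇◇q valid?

The schema corresponds to a generalized confluence (Geach) condition: ∀x ∀y ∀z ((xR²y ∧ xR²z) → ∃w (y = w ∧ zR²w)).
G1: fails — aR²a, aR²c but no w with a=w and cR²w.
G2: fails — 0R²0, 0R²3 but no w with 0=w and 3R²w.
G3: fails — sR²u, sR²u but no w with u=w and uR²w.
G4: fails — 1R²1, 1R²0 but no w with 1=w and 0R²w.
Valid on no frame.

none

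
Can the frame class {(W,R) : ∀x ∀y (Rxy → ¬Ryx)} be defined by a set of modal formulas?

No — not modally definable

Modal frame validity is preserved under surjective bounded morphisms.
The 3-cycle (worlds w0,w1,w2 with w0→w1→w2→w0) is asymmetric. Mapping every world to a single reflexive point • is a surjective bounded morphism, and the reflexive point is not asymmetric (R•• but asymmetry requires ¬R••).
Hence asymmetry is not modally definable.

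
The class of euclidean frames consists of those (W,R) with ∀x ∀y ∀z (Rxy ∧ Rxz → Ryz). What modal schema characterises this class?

◇s → □◇s

The condition is the Euclidean property. The 5 schema ◇s → □◇s defines it.
Suppose ◇s→□◇s is valid. Take Rxy, Rxz and set V(s)={y}. Then ◇s at x, so □◇s at x, so ◇s at z, so some w with Rzw has s; w=y, i.e. Rzy. By symmetry of the argument, Ryz.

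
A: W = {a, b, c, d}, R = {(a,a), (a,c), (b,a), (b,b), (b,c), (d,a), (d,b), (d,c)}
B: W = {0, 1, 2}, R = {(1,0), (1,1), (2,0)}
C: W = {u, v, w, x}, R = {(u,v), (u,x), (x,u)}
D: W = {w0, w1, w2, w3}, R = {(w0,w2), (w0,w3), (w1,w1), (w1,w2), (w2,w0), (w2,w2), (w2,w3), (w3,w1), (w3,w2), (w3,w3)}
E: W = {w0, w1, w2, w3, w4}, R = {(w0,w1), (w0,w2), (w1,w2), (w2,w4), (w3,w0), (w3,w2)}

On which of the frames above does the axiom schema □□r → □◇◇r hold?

D

Frame correspondent (Sahlqvist): ∀x ∀z (xRz → ∃w (xR²w ∧ zR²w)) — i.e. a generalized confluence (Geach) condition.
A: fails — aRc but no w with aR²w and cR²w.
B: fails — 1R0 but no w with 1R²w and 0R²w.
C: fails — uRv but no t with uR²t and vR²t.
D: ✓.
E: fails — w0Rw2 but no w with w0R²w and w2R²w.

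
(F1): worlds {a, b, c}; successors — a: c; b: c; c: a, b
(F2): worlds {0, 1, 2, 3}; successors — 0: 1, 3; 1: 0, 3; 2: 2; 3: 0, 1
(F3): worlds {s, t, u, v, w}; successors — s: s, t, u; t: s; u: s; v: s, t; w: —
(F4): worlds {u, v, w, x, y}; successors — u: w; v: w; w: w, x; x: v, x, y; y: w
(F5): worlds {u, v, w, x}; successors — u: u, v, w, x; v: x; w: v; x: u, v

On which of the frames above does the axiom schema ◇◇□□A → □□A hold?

The schema corresponds to a generalized confluence (Geach) condition: ∀x ∀y ∀z ((xR²y ∧ xR²z) → ∃w (yR²w ∧ z = w)).
(F1): satisfies the condition.
(F2): satisfies the condition.
(F3): satisfies the condition.
(F4): fails — wR²v, wR²v but no t with vR²t and v=t.
(F5): fails — uR²v, uR²w but no t with vR²t and w=t.

(F1), (F2), (F3)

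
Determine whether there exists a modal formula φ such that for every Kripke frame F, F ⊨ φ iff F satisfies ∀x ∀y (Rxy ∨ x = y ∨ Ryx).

Modal frame validity is preserved under disjoint unions.
Take 2 disjoint single-world reflexive frames: each is trivially connected, but their disjoint union has 2 worlds with no edge between distinct components, so it is not connected.
So no modal formula (or set of formulas) defines exactly the connected frames.

No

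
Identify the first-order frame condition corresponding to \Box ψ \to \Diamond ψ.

seriality: \forall x \exists y Rxy

Suppose □ψ→◇ψ is valid. At any x set V(ψ)=W. Then □ψ at x, so ◇ψ at x, so x has a successor.
Conversely, any frame satisfying \forall x \exists y Rxy validates the schema.
So the correspondent is seriality.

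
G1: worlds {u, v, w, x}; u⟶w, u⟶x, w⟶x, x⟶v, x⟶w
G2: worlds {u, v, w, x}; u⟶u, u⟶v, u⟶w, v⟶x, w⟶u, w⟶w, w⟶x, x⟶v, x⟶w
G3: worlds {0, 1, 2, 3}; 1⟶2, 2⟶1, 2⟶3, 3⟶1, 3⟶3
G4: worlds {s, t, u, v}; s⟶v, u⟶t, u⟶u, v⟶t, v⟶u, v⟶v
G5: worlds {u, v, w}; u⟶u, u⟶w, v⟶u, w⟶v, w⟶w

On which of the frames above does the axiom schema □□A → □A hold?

The schema corresponds to density: ∀x ∀y (Rxy → ∃z (Rxz ∧ Rzy)).
G1: fails — Rxw but no z with Rxz and Rzw.
G2: fails — Rvx but no z with Rvz and Rzx.
G3: fails — R12 but no z with R1z and Rz2.
G4: satisfies the condition.
G5: satisfies the condition.

G4, G5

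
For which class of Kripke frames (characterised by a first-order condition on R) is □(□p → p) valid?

Shift-reflexivity

Suppose □(□p→p) is valid. Take Rxy and set V(p)={w : Ryw}. Then at y, □p holds; since □(□p→p) at x, □p→p at y, so p at y, i.e. Ryy.
Conversely, any frame satisfying ∀x ∀y (Rxy → Ryy) validates the schema.
Frame condition: ∀x ∀y (Rxy → Ryy).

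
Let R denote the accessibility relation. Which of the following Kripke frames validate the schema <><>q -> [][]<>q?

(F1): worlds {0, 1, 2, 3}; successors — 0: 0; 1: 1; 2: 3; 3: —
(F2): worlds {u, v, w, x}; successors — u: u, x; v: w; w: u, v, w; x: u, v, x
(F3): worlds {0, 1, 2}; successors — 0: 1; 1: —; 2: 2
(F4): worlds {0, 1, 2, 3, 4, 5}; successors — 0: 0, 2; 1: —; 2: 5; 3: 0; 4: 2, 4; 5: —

This is the axiom for a generalized confluence (Geach) condition; its first-order frame correspondent is forall x forall y forall z ((x R^2 y & x R^2 z) -> exists w (y = w & zRw)).
(F1): condition met.
(F2): fails — uR²u, uR²v but no t with u=t and vRt.
(F3): condition met.
(F4): fails — 0R²0, 0R²2 but no w with 0=w and 2Rw.

(F1), (F3)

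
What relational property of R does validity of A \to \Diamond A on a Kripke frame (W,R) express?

reflexivity

Replacing A by ¬A and contraposing gives the equivalent schema □A → A.
Suppose □A→A is valid. At any x set V(A)={w : Rxw}. Then □A holds at x, so A holds at x, i.e. Rxx.
Conversely, any frame satisfying \forall x Rxx validates the schema.
So the correspondent is reflexivity.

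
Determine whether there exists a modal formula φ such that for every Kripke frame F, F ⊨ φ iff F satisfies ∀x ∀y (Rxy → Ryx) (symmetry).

Yes: it is symmetry, defined by the B schema q → □◇q.
Suppose q→□◇q is valid. Take Rxy and set V(q)={x}. Then q at x, so □◇q at x, so ◇q at y, so some z with Ryz has q; z=x, i.e. Ryx.

Yes, by q → □◇q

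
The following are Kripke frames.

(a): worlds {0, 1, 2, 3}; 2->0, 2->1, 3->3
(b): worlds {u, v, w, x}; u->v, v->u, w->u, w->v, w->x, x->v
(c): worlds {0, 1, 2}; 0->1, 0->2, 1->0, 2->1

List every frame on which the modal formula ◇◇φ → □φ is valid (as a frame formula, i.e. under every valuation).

(a)

The schema corresponds to a generalized confluence (Geach) condition: ∀x ∀y ∀z ((xR²y ∧ xRz) → ∃w (y = w ∧ z = w)).
(a): ✓.
(b): fails — uR²u, uRv but u ≠ v.
(c): fails — 0R²0, 0R1 but 0 ≠ 1.
Valid on: (a).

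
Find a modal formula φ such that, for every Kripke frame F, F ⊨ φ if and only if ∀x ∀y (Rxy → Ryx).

ψ → □◇ψ

The condition is symmetry. The B schema ψ → □◇ψ defines it.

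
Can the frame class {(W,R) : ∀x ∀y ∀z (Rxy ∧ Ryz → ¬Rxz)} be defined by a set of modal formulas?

Modal frame validity is preserved under surjective bounded morphisms.
The 7-cycle (worlds w0,w1,w2,w3,w4,w5,w6 with w0→w1→w2→w3→w4→w5→w6→w0) is intransitive. Mapping every world to a single reflexive point • is a surjective bounded morphism; the reflexive point is not intransitive (R••∧R•• but R••).
So the class is not modally definable.

Not definable by any modal formula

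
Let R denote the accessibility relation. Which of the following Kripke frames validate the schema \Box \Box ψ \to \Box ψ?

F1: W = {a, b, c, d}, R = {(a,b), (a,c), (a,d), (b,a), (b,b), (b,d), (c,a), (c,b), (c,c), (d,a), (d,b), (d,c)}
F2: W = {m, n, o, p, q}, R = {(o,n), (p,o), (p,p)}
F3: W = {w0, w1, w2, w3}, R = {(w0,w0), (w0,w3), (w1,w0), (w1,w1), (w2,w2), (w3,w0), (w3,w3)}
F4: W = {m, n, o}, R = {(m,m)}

F1, F3, F4

Frame correspondent (Sahlqvist): \forall x \forall y (Rxy \to \exists z (Rxz \wedge Rzy)) — i.e. density.
F1: satisfies the condition.
F2: fails — Ron but no z with Roz and Rzn.
F3: satisfies the condition.
F4: satisfies the condition.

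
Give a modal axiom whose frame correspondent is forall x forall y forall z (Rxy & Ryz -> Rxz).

The condition is transitivity. The 4 schema □q → □□q defines it.
Suppose □q→□□q is valid. Take Rxy, Ryz and set V(q)={w : Rxw}. Then □q at x, so □□q at x, so □q at y, so q at z, i.e. Rxz.

□q → □□q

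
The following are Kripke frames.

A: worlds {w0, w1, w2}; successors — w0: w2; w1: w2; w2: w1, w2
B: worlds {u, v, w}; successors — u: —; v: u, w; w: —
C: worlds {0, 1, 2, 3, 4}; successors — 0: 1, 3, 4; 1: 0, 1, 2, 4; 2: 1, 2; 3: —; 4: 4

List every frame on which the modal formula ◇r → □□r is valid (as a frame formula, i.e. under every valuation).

B

This is the axiom for a generalized confluence (Geach) condition; its first-order frame correspondent is ∀x ∀y ∀z ((xRy ∧ xR²z) → ∃w (y = w ∧ z = w)).
A: fails — w0Rw2, w0R²w1 but w2 ≠ w1.
B: ✓.
C: fails — 0R1, 0R²0 but 1 ≠ 0.
Valid on: B.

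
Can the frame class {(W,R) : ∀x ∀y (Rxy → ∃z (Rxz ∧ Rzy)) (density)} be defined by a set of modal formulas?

The condition is density. A defining modal formula is □□q → □q.
Suppose □□q→□q is valid. Take Rxy and set V(q)={w : xR²w}. Then □□q at x, so □q at x, so q at y, i.e. ∃z(Rxz∧Rzy).

Yes, by □□q → □q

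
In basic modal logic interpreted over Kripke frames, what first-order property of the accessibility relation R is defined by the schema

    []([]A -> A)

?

Shift-reflexivity

This is the T□ axiom.
Its frame correspondent is shift-reflexivity — forall x forall y (Rxy -> Ryy).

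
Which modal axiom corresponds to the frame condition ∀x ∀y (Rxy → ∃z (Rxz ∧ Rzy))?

□□ψ → □ψ

A defining formula is □□ψ → □ψ (the C4 axiom).
Suppose □□ψ→□ψ is valid. Take Rxy and set V(ψ)={w : xR²w}. Then □□ψ at x, so □ψ at x, so ψ at y, i.e. ∃z(Rxz∧Rzy).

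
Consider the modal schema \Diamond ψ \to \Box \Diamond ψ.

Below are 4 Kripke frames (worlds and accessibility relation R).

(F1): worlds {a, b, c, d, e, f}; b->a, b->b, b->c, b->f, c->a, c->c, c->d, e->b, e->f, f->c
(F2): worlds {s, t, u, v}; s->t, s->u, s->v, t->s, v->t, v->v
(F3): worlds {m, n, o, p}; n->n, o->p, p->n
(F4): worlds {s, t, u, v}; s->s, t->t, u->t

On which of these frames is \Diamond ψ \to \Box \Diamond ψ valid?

(F4)

The schema corresponds to the Euclidean property: \forall x \forall y \forall z (Rxy \wedge Rxz \to Ryz).
(F1): fails — Rbc and Rbf but not Rcf.
(F2): fails — Rsv and Rsu but not Rvu.
(F3): fails — Rop and Rop but not Rpp.
(F4): condition met.
Valid on: (F4).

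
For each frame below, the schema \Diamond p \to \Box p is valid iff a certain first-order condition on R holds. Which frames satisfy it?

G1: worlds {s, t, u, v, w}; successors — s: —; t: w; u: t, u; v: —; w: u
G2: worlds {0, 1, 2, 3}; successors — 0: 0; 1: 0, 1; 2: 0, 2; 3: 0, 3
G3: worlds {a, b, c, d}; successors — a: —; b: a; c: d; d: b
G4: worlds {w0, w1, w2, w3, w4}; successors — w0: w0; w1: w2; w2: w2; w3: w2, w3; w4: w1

This is the axiom for partial functionality; its first-order frame correspondent is \forall x \forall y \forall z (Rxy \wedge Rxz \to y = z).
G1: fails — u sees both t and u.
G2: fails — 1 sees both 0 and 1.
G3: ✓.
G4: fails — w3 sees both w2 and w3.

G3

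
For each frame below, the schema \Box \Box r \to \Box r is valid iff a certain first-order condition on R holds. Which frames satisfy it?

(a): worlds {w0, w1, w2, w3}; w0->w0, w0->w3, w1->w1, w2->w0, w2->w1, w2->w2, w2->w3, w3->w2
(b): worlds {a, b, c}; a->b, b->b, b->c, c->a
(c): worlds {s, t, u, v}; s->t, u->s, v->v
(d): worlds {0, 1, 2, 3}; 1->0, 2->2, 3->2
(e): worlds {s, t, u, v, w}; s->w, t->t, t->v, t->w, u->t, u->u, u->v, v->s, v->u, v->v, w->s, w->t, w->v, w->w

The schema corresponds to density: \forall x \forall y (Rxy \to \exists z (Rxz \wedge Rzy)).
(a): condition met.
(b): fails — Rca but no z with Rcz and Rza.
(c): fails — Rus but no z with Ruz and Rzs.
(d): fails — R10 but no z with R1z and Rz0.
(e): condition met.

(a), (e)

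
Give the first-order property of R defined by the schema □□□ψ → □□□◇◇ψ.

This is a Sahlqvist (Geach-type) schema ◇^0□^3ψ → □^3◇^2ψ.
Minimal-valuation argument: fix x; take any y with xR^0y and any z with xR^3z. Set V(ψ) to the set of worlds R-reachable from y in exactly 3 steps. Then □^3ψ holds at y, so the antecedent holds at x; validity forces ◇^2ψ at z, giving a w with zR^2w and yR^3w.
First-order correspondent: ∀x ∀z (xR³z → ∃w (xR³w ∧ zR²w)).

∀x ∀z (xR³z → ∃w (xR³w ∧ zR²w))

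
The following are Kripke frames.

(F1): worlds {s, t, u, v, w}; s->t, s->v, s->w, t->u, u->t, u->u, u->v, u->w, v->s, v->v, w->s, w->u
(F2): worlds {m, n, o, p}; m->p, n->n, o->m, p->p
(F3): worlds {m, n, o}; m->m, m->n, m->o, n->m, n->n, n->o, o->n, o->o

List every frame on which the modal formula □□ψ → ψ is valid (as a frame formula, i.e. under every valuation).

The schema corresponds to a generalized confluence (Geach) condition: ∀x ∃w (xR²w ∧ x = w).
(F1): condition met.
(F2): fails — at m but no w with mR²w and m=w.
(F3): condition met.
Valid on: (F1), (F3).

(F1), (F3)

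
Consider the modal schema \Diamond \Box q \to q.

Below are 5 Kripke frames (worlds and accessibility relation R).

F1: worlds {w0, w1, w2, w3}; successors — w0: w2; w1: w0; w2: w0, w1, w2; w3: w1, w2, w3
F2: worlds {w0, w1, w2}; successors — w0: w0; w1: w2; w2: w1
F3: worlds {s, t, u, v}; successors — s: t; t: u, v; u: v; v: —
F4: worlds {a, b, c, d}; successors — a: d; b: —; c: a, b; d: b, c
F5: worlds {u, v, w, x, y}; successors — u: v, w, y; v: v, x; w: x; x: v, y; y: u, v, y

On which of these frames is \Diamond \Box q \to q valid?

F2

This is the axiom for symmetry; its first-order frame correspondent is \forall x \forall y (Rxy \to Ryx).
F1: fails — Rw1w0 but not Rw0w1.
F2: condition met.
F3: fails — Rtu but not Rut.
F4: fails — Rdc but not Rcd.
F5: fails — Ruv but not Rvu.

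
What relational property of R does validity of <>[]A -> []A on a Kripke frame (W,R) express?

This is a form of the 5 axiom.
Its frame correspondent is the Euclidean property — forall x forall y forall z (Rxy & Rxz -> Ryz).

The Euclidean property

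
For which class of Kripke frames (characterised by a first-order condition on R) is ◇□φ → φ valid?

Symmetry

This is frame-equivalent to φ → □◇φ (substitute ¬φ for φ and contrapose).
Suppose φ→□◇φ is valid. Take Rxy and set V(φ)={x}. Then φ at x, so □◇φ at x, so ◇φ at y, so some z with Ryz has φ; z=x, i.e. Ryx.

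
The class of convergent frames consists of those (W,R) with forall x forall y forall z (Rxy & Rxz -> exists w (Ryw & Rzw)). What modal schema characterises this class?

This is convergence; the standard corresponding axiom is .2: ◇□ψ → □◇ψ.

◇□ψ → □◇ψ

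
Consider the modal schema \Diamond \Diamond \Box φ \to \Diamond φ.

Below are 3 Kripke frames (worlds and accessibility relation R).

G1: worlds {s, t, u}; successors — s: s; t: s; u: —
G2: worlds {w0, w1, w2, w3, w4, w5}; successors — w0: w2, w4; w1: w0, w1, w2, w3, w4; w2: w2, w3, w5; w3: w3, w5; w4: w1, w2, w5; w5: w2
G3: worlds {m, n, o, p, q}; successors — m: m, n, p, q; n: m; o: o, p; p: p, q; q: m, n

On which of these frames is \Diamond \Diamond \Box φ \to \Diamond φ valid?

G1

Frame correspondent (Sahlqvist): \forall x \forall y (x R^2 y \to \exists w (yRw \wedge xRw)) — i.e. a generalized confluence (Geach) condition.
G1: condition met.
G2: fails — w0R²w3 but no w with w3Rw and w0Rw.
G3: fails — nR²p but no w with pRw and nRw.
Valid on: G1.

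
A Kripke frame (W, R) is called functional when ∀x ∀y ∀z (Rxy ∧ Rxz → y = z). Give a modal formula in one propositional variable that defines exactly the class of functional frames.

◇r → □r

This is partial functionality; the standard corresponding axiom is CD: ◇r → □r.
Suppose ◇r→□r is valid. Take Rxy, Rxz and set V(r)={y}. Then ◇r at x, so □r at x, so r at z, i.e. z=y.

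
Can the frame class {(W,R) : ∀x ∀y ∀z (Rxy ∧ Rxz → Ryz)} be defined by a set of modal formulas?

This is a Sahlqvist condition; the 5 axiom ◇r → □◇r defines it.

Yes — defined by ◇r → □◇r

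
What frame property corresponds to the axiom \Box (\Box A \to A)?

shift-reflexivity

This is the T□ axiom.
It corresponds to shift-reflexivity: \forall x \forall y (Rxy \to Ryy).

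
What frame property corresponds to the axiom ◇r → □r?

Suppose ◇r→□r is valid. Take Rxy, Rxz and set V(r)={y}. Then ◇r at x, so □r at x, so r at z, i.e. z=y.

Partial functionality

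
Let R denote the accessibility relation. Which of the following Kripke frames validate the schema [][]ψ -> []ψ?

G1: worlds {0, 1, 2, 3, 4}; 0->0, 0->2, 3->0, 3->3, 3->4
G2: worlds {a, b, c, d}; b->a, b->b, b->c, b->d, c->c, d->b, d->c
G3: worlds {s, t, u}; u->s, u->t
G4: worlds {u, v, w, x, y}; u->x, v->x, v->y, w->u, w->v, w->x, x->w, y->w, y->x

This is the axiom for density; its first-order frame correspondent is forall x forall y (Rxy -> exists z (Rxz & Rzy)).
G1: holds.
G2: holds.
G3: fails — Rus but no z with Ruz and Rzs.
G4: fails — Rxw but no z with Rxz and Rzw.
Valid on: G1, G2.

G1, G2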